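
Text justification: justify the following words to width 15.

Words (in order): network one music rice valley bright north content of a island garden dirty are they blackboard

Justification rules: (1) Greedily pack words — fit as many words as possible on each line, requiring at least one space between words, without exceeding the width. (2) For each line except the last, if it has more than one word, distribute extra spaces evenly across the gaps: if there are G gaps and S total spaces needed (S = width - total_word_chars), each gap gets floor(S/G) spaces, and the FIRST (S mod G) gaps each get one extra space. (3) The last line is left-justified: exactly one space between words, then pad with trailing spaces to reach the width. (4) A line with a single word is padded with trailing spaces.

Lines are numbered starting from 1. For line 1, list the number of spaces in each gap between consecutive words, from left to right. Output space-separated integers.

Line 1: ['network', 'one'] (min_width=11, slack=4)
Line 2: ['music', 'rice'] (min_width=10, slack=5)
Line 3: ['valley', 'bright'] (min_width=13, slack=2)
Line 4: ['north', 'content'] (min_width=13, slack=2)
Line 5: ['of', 'a', 'island'] (min_width=11, slack=4)
Line 6: ['garden', 'dirty'] (min_width=12, slack=3)
Line 7: ['are', 'they'] (min_width=8, slack=7)
Line 8: ['blackboard'] (min_width=10, slack=5)

Answer: 5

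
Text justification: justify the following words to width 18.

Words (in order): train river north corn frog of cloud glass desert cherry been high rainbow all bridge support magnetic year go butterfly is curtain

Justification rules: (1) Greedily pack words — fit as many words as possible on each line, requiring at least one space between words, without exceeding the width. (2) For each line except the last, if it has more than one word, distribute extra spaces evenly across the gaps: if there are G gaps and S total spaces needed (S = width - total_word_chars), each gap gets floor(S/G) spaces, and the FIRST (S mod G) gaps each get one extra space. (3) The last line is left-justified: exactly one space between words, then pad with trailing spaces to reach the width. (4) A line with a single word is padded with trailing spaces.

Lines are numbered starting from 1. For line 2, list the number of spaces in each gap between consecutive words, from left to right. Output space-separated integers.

Line 1: ['train', 'river', 'north'] (min_width=17, slack=1)
Line 2: ['corn', 'frog', 'of', 'cloud'] (min_width=18, slack=0)
Line 3: ['glass', 'desert'] (min_width=12, slack=6)
Line 4: ['cherry', 'been', 'high'] (min_width=16, slack=2)
Line 5: ['rainbow', 'all', 'bridge'] (min_width=18, slack=0)
Line 6: ['support', 'magnetic'] (min_width=16, slack=2)
Line 7: ['year', 'go', 'butterfly'] (min_width=17, slack=1)
Line 8: ['is', 'curtain'] (min_width=10, slack=8)

Answer: 1 1 1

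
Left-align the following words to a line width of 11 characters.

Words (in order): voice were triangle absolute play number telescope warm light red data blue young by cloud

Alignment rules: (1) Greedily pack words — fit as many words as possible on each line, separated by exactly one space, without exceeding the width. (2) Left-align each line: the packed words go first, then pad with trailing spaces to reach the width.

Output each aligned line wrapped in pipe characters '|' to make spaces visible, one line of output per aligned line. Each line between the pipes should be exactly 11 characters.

Line 1: ['voice', 'were'] (min_width=10, slack=1)
Line 2: ['triangle'] (min_width=8, slack=3)
Line 3: ['absolute'] (min_width=8, slack=3)
Line 4: ['play', 'number'] (min_width=11, slack=0)
Line 5: ['telescope'] (min_width=9, slack=2)
Line 6: ['warm', 'light'] (min_width=10, slack=1)
Line 7: ['red', 'data'] (min_width=8, slack=3)
Line 8: ['blue', 'young'] (min_width=10, slack=1)
Line 9: ['by', 'cloud'] (min_width=8, slack=3)

Answer: |voice were |
|triangle   |
|absolute   |
|play number|
|telescope  |
|warm light |
|red data   |
|blue young |
|by cloud   |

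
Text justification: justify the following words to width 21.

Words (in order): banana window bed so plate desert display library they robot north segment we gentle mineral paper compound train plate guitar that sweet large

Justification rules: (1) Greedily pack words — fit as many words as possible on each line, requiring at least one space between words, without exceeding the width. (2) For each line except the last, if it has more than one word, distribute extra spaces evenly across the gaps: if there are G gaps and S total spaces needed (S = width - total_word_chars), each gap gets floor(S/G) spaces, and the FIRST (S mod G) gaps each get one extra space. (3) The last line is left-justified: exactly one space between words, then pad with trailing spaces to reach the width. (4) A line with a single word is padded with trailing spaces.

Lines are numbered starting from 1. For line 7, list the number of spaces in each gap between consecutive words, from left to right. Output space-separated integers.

Line 1: ['banana', 'window', 'bed', 'so'] (min_width=20, slack=1)
Line 2: ['plate', 'desert', 'display'] (min_width=20, slack=1)
Line 3: ['library', 'they', 'robot'] (min_width=18, slack=3)
Line 4: ['north', 'segment', 'we'] (min_width=16, slack=5)
Line 5: ['gentle', 'mineral', 'paper'] (min_width=20, slack=1)
Line 6: ['compound', 'train', 'plate'] (min_width=20, slack=1)
Line 7: ['guitar', 'that', 'sweet'] (min_width=17, slack=4)
Line 8: ['large'] (min_width=5, slack=16)

Answer: 3 3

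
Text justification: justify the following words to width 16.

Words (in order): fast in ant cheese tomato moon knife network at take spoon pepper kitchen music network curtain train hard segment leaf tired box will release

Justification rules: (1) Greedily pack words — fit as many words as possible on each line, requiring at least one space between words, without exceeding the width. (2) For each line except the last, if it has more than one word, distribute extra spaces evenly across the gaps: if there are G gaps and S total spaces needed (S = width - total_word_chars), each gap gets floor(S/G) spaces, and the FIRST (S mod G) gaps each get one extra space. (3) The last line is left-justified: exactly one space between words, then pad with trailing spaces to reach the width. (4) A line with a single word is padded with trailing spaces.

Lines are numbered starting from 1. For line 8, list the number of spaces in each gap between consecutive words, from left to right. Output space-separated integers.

Answer: 7

Derivation:
Line 1: ['fast', 'in', 'ant'] (min_width=11, slack=5)
Line 2: ['cheese', 'tomato'] (min_width=13, slack=3)
Line 3: ['moon', 'knife'] (min_width=10, slack=6)
Line 4: ['network', 'at', 'take'] (min_width=15, slack=1)
Line 5: ['spoon', 'pepper'] (min_width=12, slack=4)
Line 6: ['kitchen', 'music'] (min_width=13, slack=3)
Line 7: ['network', 'curtain'] (min_width=15, slack=1)
Line 8: ['train', 'hard'] (min_width=10, slack=6)
Line 9: ['segment', 'leaf'] (min_width=12, slack=4)
Line 10: ['tired', 'box', 'will'] (min_width=14, slack=2)
Line 11: ['release'] (min_width=7, slack=9)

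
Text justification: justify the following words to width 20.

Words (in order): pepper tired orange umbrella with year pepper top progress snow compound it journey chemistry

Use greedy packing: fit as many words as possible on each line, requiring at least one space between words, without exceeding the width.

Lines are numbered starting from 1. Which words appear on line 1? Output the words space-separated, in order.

Line 1: ['pepper', 'tired', 'orange'] (min_width=19, slack=1)
Line 2: ['umbrella', 'with', 'year'] (min_width=18, slack=2)
Line 3: ['pepper', 'top', 'progress'] (min_width=19, slack=1)
Line 4: ['snow', 'compound', 'it'] (min_width=16, slack=4)
Line 5: ['journey', 'chemistry'] (min_width=17, slack=3)

Answer: pepper tired orange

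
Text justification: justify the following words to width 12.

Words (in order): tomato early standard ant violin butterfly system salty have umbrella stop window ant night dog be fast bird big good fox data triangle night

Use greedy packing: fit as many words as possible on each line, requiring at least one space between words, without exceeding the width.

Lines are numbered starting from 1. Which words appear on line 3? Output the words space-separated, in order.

Line 1: ['tomato', 'early'] (min_width=12, slack=0)
Line 2: ['standard', 'ant'] (min_width=12, slack=0)
Line 3: ['violin'] (min_width=6, slack=6)
Line 4: ['butterfly'] (min_width=9, slack=3)
Line 5: ['system', 'salty'] (min_width=12, slack=0)
Line 6: ['have'] (min_width=4, slack=8)
Line 7: ['umbrella'] (min_width=8, slack=4)
Line 8: ['stop', 'window'] (min_width=11, slack=1)
Line 9: ['ant', 'night'] (min_width=9, slack=3)
Line 10: ['dog', 'be', 'fast'] (min_width=11, slack=1)
Line 11: ['bird', 'big'] (min_width=8, slack=4)
Line 12: ['good', 'fox'] (min_width=8, slack=4)
Line 13: ['data'] (min_width=4, slack=8)
Line 14: ['triangle'] (min_width=8, slack=4)
Line 15: ['night'] (min_width=5, slack=7)

Answer: violin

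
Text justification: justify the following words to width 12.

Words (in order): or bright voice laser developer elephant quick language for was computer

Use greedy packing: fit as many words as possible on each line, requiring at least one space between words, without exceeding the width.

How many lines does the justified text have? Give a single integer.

Line 1: ['or', 'bright'] (min_width=9, slack=3)
Line 2: ['voice', 'laser'] (min_width=11, slack=1)
Line 3: ['developer'] (min_width=9, slack=3)
Line 4: ['elephant'] (min_width=8, slack=4)
Line 5: ['quick'] (min_width=5, slack=7)
Line 6: ['language', 'for'] (min_width=12, slack=0)
Line 7: ['was', 'computer'] (min_width=12, slack=0)
Total lines: 7

Answer: 7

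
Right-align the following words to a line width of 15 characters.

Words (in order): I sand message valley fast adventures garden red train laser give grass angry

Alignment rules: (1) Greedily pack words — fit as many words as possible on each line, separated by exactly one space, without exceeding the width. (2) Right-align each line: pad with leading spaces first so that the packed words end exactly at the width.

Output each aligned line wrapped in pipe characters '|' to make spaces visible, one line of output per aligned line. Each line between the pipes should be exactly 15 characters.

Answer: | I sand message|
|    valley fast|
|     adventures|
|     garden red|
|    train laser|
|     give grass|
|          angry|

Derivation:
Line 1: ['I', 'sand', 'message'] (min_width=14, slack=1)
Line 2: ['valley', 'fast'] (min_width=11, slack=4)
Line 3: ['adventures'] (min_width=10, slack=5)
Line 4: ['garden', 'red'] (min_width=10, slack=5)
Line 5: ['train', 'laser'] (min_width=11, slack=4)
Line 6: ['give', 'grass'] (min_width=10, slack=5)
Line 7: ['angry'] (min_width=5, slack=10)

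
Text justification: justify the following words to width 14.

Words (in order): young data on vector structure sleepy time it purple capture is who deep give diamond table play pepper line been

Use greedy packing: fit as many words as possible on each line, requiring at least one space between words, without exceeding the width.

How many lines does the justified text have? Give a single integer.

Answer: 10

Derivation:
Line 1: ['young', 'data', 'on'] (min_width=13, slack=1)
Line 2: ['vector'] (min_width=6, slack=8)
Line 3: ['structure'] (min_width=9, slack=5)
Line 4: ['sleepy', 'time', 'it'] (min_width=14, slack=0)
Line 5: ['purple', 'capture'] (min_width=14, slack=0)
Line 6: ['is', 'who', 'deep'] (min_width=11, slack=3)
Line 7: ['give', 'diamond'] (min_width=12, slack=2)
Line 8: ['table', 'play'] (min_width=10, slack=4)
Line 9: ['pepper', 'line'] (min_width=11, slack=3)
Line 10: ['been'] (min_width=4, slack=10)
Total lines: 10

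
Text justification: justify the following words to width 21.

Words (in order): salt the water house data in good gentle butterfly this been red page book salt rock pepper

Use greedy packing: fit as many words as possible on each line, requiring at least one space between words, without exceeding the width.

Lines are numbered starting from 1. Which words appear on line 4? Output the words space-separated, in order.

Line 1: ['salt', 'the', 'water', 'house'] (min_width=20, slack=1)
Line 2: ['data', 'in', 'good', 'gentle'] (min_width=19, slack=2)
Line 3: ['butterfly', 'this', 'been'] (min_width=19, slack=2)
Line 4: ['red', 'page', 'book', 'salt'] (min_width=18, slack=3)
Line 5: ['rock', 'pepper'] (min_width=11, slack=10)

Answer: red page book salt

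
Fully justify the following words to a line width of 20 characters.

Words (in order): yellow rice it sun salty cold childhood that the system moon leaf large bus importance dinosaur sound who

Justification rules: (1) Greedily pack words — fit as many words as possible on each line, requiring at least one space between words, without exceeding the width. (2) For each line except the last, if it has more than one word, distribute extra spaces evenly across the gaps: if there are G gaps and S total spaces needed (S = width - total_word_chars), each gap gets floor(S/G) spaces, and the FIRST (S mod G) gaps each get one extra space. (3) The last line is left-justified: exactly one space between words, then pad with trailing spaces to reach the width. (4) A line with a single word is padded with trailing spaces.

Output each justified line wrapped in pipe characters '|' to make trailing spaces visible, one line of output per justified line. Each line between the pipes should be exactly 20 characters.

Line 1: ['yellow', 'rice', 'it', 'sun'] (min_width=18, slack=2)
Line 2: ['salty', 'cold', 'childhood'] (min_width=20, slack=0)
Line 3: ['that', 'the', 'system', 'moon'] (min_width=20, slack=0)
Line 4: ['leaf', 'large', 'bus'] (min_width=14, slack=6)
Line 5: ['importance', 'dinosaur'] (min_width=19, slack=1)
Line 6: ['sound', 'who'] (min_width=9, slack=11)

Answer: |yellow  rice  it sun|
|salty cold childhood|
|that the system moon|
|leaf    large    bus|
|importance  dinosaur|
|sound who           |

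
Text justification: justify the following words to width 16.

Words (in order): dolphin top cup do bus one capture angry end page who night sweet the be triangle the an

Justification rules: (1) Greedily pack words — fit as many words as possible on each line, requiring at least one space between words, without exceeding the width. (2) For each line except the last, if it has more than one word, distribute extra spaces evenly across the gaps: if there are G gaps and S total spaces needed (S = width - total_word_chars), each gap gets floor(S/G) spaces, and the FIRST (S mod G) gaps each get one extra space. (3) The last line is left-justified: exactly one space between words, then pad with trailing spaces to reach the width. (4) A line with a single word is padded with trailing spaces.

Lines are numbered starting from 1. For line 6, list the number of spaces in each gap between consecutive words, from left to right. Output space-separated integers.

Line 1: ['dolphin', 'top', 'cup'] (min_width=15, slack=1)
Line 2: ['do', 'bus', 'one'] (min_width=10, slack=6)
Line 3: ['capture', 'angry'] (min_width=13, slack=3)
Line 4: ['end', 'page', 'who'] (min_width=12, slack=4)
Line 5: ['night', 'sweet', 'the'] (min_width=15, slack=1)
Line 6: ['be', 'triangle', 'the'] (min_width=15, slack=1)
Line 7: ['an'] (min_width=2, slack=14)

Answer: 2 1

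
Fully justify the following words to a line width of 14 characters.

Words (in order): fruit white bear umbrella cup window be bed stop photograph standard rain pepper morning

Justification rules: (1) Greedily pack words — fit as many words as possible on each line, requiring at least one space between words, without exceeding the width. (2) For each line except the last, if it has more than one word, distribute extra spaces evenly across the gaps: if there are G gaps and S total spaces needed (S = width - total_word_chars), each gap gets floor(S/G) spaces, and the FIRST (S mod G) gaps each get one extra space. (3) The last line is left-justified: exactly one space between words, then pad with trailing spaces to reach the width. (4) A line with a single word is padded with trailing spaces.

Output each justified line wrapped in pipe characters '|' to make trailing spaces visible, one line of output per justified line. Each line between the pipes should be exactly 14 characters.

Line 1: ['fruit', 'white'] (min_width=11, slack=3)
Line 2: ['bear', 'umbrella'] (min_width=13, slack=1)
Line 3: ['cup', 'window', 'be'] (min_width=13, slack=1)
Line 4: ['bed', 'stop'] (min_width=8, slack=6)
Line 5: ['photograph'] (min_width=10, slack=4)
Line 6: ['standard', 'rain'] (min_width=13, slack=1)
Line 7: ['pepper', 'morning'] (min_width=14, slack=0)

Answer: |fruit    white|
|bear  umbrella|
|cup  window be|
|bed       stop|
|photograph    |
|standard  rain|
|pepper morning|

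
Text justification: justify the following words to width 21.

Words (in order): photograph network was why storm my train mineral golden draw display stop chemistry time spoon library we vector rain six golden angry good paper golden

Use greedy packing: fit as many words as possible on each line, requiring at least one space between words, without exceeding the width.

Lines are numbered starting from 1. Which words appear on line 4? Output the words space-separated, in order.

Answer: draw display stop

Derivation:
Line 1: ['photograph', 'network'] (min_width=18, slack=3)
Line 2: ['was', 'why', 'storm', 'my'] (min_width=16, slack=5)
Line 3: ['train', 'mineral', 'golden'] (min_width=20, slack=1)
Line 4: ['draw', 'display', 'stop'] (min_width=17, slack=4)
Line 5: ['chemistry', 'time', 'spoon'] (min_width=20, slack=1)
Line 6: ['library', 'we', 'vector'] (min_width=17, slack=4)
Line 7: ['rain', 'six', 'golden', 'angry'] (min_width=21, slack=0)
Line 8: ['good', 'paper', 'golden'] (min_width=17, slack=4)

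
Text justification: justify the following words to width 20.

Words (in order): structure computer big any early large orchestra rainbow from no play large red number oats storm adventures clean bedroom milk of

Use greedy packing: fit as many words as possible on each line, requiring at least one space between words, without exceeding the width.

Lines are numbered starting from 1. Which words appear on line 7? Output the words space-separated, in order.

Answer: clean bedroom milk

Derivation:
Line 1: ['structure', 'computer'] (min_width=18, slack=2)
Line 2: ['big', 'any', 'early', 'large'] (min_width=19, slack=1)
Line 3: ['orchestra', 'rainbow'] (min_width=17, slack=3)
Line 4: ['from', 'no', 'play', 'large'] (min_width=18, slack=2)
Line 5: ['red', 'number', 'oats'] (min_width=15, slack=5)
Line 6: ['storm', 'adventures'] (min_width=16, slack=4)
Line 7: ['clean', 'bedroom', 'milk'] (min_width=18, slack=2)
Line 8: ['of'] (min_width=2, slack=18)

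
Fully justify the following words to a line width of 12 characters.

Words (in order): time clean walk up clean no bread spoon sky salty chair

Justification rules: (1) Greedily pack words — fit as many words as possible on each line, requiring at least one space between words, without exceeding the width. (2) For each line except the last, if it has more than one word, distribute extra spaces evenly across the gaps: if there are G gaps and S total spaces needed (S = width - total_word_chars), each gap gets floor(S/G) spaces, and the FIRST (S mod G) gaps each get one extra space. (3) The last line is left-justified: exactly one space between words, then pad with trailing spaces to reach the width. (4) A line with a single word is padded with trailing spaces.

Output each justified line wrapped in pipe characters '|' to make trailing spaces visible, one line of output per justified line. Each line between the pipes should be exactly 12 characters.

Answer: |time   clean|
|walk      up|
|clean     no|
|bread  spoon|
|sky    salty|
|chair       |

Derivation:
Line 1: ['time', 'clean'] (min_width=10, slack=2)
Line 2: ['walk', 'up'] (min_width=7, slack=5)
Line 3: ['clean', 'no'] (min_width=8, slack=4)
Line 4: ['bread', 'spoon'] (min_width=11, slack=1)
Line 5: ['sky', 'salty'] (min_width=9, slack=3)
Line 6: ['chair'] (min_width=5, slack=7)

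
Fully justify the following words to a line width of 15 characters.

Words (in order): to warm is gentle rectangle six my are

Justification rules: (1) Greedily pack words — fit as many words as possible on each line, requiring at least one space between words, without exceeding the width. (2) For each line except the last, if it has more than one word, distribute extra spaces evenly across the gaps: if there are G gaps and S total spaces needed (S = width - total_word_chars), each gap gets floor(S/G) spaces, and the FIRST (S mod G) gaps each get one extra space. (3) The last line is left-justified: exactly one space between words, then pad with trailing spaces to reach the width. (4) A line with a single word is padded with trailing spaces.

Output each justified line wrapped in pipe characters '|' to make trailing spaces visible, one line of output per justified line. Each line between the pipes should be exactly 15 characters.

Line 1: ['to', 'warm', 'is'] (min_width=10, slack=5)
Line 2: ['gentle'] (min_width=6, slack=9)
Line 3: ['rectangle', 'six'] (min_width=13, slack=2)
Line 4: ['my', 'are'] (min_width=6, slack=9)

Answer: |to    warm   is|
|gentle         |
|rectangle   six|
|my are         |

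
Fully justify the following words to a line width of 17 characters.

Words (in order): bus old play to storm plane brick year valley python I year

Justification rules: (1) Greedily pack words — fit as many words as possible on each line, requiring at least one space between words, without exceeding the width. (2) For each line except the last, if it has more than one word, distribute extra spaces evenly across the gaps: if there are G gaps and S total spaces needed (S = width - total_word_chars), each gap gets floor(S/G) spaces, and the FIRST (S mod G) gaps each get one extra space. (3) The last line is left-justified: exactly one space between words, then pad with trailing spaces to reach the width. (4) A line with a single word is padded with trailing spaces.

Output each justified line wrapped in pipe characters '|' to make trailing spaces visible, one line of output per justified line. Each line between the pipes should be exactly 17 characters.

Answer: |bus  old  play to|
|storm plane brick|
|year       valley|
|python I year    |

Derivation:
Line 1: ['bus', 'old', 'play', 'to'] (min_width=15, slack=2)
Line 2: ['storm', 'plane', 'brick'] (min_width=17, slack=0)
Line 3: ['year', 'valley'] (min_width=11, slack=6)
Line 4: ['python', 'I', 'year'] (min_width=13, slack=4)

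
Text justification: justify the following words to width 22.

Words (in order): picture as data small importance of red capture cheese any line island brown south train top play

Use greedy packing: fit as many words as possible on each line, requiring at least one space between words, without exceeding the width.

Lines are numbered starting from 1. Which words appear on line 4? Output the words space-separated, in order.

Line 1: ['picture', 'as', 'data', 'small'] (min_width=21, slack=1)
Line 2: ['importance', 'of', 'red'] (min_width=17, slack=5)
Line 3: ['capture', 'cheese', 'any'] (min_width=18, slack=4)
Line 4: ['line', 'island', 'brown'] (min_width=17, slack=5)
Line 5: ['south', 'train', 'top', 'play'] (min_width=20, slack=2)

Answer: line island brown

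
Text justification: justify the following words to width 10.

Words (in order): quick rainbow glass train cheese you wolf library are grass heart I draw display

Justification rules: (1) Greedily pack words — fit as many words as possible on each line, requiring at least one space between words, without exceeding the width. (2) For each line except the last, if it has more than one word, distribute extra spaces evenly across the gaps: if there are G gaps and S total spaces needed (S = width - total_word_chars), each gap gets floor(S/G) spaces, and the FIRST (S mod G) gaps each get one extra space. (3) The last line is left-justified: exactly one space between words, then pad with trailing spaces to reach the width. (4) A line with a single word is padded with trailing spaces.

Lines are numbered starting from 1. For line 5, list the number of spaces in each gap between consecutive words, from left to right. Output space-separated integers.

Answer: 1

Derivation:
Line 1: ['quick'] (min_width=5, slack=5)
Line 2: ['rainbow'] (min_width=7, slack=3)
Line 3: ['glass'] (min_width=5, slack=5)
Line 4: ['train'] (min_width=5, slack=5)
Line 5: ['cheese', 'you'] (min_width=10, slack=0)
Line 6: ['wolf'] (min_width=4, slack=6)
Line 7: ['library'] (min_width=7, slack=3)
Line 8: ['are', 'grass'] (min_width=9, slack=1)
Line 9: ['heart', 'I'] (min_width=7, slack=3)
Line 10: ['draw'] (min_width=4, slack=6)
Line 11: ['display'] (min_width=7, slack=3)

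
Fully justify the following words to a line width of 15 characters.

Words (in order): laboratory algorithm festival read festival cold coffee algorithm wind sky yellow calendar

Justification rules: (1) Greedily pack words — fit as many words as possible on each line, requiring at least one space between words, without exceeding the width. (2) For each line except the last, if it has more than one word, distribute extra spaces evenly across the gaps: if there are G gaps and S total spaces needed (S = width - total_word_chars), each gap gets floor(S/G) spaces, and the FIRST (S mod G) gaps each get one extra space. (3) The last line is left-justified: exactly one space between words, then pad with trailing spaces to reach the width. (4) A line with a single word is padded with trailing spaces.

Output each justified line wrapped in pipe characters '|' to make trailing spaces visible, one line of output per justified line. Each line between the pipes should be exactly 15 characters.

Answer: |laboratory     |
|algorithm      |
|festival   read|
|festival   cold|
|coffee         |
|algorithm  wind|
|sky      yellow|
|calendar       |

Derivation:
Line 1: ['laboratory'] (min_width=10, slack=5)
Line 2: ['algorithm'] (min_width=9, slack=6)
Line 3: ['festival', 'read'] (min_width=13, slack=2)
Line 4: ['festival', 'cold'] (min_width=13, slack=2)
Line 5: ['coffee'] (min_width=6, slack=9)
Line 6: ['algorithm', 'wind'] (min_width=14, slack=1)
Line 7: ['sky', 'yellow'] (min_width=10, slack=5)
Line 8: ['calendar'] (min_width=8, slack=7)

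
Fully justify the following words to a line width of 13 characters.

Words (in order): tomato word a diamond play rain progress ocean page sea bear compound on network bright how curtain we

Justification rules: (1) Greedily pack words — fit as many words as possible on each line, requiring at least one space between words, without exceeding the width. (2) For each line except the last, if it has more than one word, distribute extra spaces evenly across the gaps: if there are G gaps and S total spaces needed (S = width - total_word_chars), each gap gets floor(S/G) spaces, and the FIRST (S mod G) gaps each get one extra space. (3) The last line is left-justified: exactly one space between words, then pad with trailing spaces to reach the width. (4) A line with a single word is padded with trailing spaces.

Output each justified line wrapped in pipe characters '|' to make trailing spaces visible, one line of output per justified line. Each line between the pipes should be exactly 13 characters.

Answer: |tomato word a|
|diamond  play|
|rain progress|
|ocean    page|
|sea      bear|
|compound   on|
|network      |
|bright    how|
|curtain we   |

Derivation:
Line 1: ['tomato', 'word', 'a'] (min_width=13, slack=0)
Line 2: ['diamond', 'play'] (min_width=12, slack=1)
Line 3: ['rain', 'progress'] (min_width=13, slack=0)
Line 4: ['ocean', 'page'] (min_width=10, slack=3)
Line 5: ['sea', 'bear'] (min_width=8, slack=5)
Line 6: ['compound', 'on'] (min_width=11, slack=2)
Line 7: ['network'] (min_width=7, slack=6)
Line 8: ['bright', 'how'] (min_width=10, slack=3)
Line 9: ['curtain', 'we'] (min_width=10, slack=3)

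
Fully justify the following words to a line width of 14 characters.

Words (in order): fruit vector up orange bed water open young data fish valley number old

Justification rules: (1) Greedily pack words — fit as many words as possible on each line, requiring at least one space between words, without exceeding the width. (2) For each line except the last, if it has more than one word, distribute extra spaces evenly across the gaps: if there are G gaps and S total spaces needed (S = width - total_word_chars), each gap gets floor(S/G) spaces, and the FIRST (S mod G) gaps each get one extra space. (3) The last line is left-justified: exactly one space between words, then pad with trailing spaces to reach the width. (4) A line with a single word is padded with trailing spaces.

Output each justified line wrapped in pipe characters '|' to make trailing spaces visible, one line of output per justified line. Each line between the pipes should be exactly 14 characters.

Answer: |fruit   vector|
|up  orange bed|
|water     open|
|young     data|
|fish    valley|
|number old    |

Derivation:
Line 1: ['fruit', 'vector'] (min_width=12, slack=2)
Line 2: ['up', 'orange', 'bed'] (min_width=13, slack=1)
Line 3: ['water', 'open'] (min_width=10, slack=4)
Line 4: ['young', 'data'] (min_width=10, slack=4)
Line 5: ['fish', 'valley'] (min_width=11, slack=3)
Line 6: ['number', 'old'] (min_width=10, slack=4)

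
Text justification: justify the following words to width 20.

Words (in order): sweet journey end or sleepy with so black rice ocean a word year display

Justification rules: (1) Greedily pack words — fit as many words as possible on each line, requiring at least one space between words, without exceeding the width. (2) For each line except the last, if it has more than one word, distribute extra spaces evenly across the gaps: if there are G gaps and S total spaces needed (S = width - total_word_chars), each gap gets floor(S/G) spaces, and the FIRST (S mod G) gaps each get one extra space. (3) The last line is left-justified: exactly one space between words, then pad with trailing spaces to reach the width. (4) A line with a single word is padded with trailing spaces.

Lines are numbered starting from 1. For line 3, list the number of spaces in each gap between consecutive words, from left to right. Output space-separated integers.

Answer: 2 2 2

Derivation:
Line 1: ['sweet', 'journey', 'end', 'or'] (min_width=20, slack=0)
Line 2: ['sleepy', 'with', 'so', 'black'] (min_width=20, slack=0)
Line 3: ['rice', 'ocean', 'a', 'word'] (min_width=17, slack=3)
Line 4: ['year', 'display'] (min_width=12, slack=8)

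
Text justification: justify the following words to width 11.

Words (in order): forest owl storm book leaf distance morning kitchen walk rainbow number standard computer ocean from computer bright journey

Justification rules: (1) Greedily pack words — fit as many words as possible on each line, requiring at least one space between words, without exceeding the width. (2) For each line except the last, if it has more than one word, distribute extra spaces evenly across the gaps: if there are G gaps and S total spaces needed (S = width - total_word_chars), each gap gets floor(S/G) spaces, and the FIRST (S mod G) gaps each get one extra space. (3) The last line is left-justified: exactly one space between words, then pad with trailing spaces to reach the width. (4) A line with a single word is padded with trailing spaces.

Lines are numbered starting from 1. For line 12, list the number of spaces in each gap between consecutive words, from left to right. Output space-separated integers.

Line 1: ['forest', 'owl'] (min_width=10, slack=1)
Line 2: ['storm', 'book'] (min_width=10, slack=1)
Line 3: ['leaf'] (min_width=4, slack=7)
Line 4: ['distance'] (min_width=8, slack=3)
Line 5: ['morning'] (min_width=7, slack=4)
Line 6: ['kitchen'] (min_width=7, slack=4)
Line 7: ['walk'] (min_width=4, slack=7)
Line 8: ['rainbow'] (min_width=7, slack=4)
Line 9: ['number'] (min_width=6, slack=5)
Line 10: ['standard'] (min_width=8, slack=3)
Line 11: ['computer'] (min_width=8, slack=3)
Line 12: ['ocean', 'from'] (min_width=10, slack=1)
Line 13: ['computer'] (min_width=8, slack=3)
Line 14: ['bright'] (min_width=6, slack=5)
Line 15: ['journey'] (min_width=7, slack=4)

Answer: 2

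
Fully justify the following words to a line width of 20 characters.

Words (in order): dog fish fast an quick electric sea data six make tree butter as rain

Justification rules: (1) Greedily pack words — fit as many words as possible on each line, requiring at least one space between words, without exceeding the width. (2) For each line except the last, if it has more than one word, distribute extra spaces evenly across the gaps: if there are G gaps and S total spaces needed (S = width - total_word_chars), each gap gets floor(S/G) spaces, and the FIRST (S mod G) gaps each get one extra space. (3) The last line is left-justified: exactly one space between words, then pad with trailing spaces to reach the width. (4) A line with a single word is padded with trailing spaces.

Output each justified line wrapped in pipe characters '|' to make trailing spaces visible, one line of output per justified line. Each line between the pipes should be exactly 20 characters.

Answer: |dog   fish  fast  an|
|quick  electric  sea|
|data  six  make tree|
|butter as rain      |

Derivation:
Line 1: ['dog', 'fish', 'fast', 'an'] (min_width=16, slack=4)
Line 2: ['quick', 'electric', 'sea'] (min_width=18, slack=2)
Line 3: ['data', 'six', 'make', 'tree'] (min_width=18, slack=2)
Line 4: ['butter', 'as', 'rain'] (min_width=14, slack=6)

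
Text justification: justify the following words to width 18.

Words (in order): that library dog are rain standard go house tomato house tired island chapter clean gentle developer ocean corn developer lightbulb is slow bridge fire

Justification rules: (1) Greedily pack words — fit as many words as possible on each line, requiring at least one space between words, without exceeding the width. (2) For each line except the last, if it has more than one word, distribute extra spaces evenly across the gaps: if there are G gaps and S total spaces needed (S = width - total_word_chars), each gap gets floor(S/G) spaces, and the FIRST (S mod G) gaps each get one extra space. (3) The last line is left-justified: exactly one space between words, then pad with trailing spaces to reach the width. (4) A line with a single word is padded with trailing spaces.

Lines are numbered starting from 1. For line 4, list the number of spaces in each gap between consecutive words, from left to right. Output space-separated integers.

Answer: 1 1

Derivation:
Line 1: ['that', 'library', 'dog'] (min_width=16, slack=2)
Line 2: ['are', 'rain', 'standard'] (min_width=17, slack=1)
Line 3: ['go', 'house', 'tomato'] (min_width=15, slack=3)
Line 4: ['house', 'tired', 'island'] (min_width=18, slack=0)
Line 5: ['chapter', 'clean'] (min_width=13, slack=5)
Line 6: ['gentle', 'developer'] (min_width=16, slack=2)
Line 7: ['ocean', 'corn'] (min_width=10, slack=8)
Line 8: ['developer'] (min_width=9, slack=9)
Line 9: ['lightbulb', 'is', 'slow'] (min_width=17, slack=1)
Line 10: ['bridge', 'fire'] (min_width=11, slack=7)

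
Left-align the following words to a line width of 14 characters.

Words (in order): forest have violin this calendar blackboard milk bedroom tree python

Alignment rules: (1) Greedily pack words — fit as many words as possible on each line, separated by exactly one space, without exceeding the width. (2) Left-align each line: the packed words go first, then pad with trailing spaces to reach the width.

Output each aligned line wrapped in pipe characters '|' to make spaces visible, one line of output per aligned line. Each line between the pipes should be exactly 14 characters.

Answer: |forest have   |
|violin this   |
|calendar      |
|blackboard    |
|milk bedroom  |
|tree python   |

Derivation:
Line 1: ['forest', 'have'] (min_width=11, slack=3)
Line 2: ['violin', 'this'] (min_width=11, slack=3)
Line 3: ['calendar'] (min_width=8, slack=6)
Line 4: ['blackboard'] (min_width=10, slack=4)
Line 5: ['milk', 'bedroom'] (min_width=12, slack=2)
Line 6: ['tree', 'python'] (min_width=11, slack=3)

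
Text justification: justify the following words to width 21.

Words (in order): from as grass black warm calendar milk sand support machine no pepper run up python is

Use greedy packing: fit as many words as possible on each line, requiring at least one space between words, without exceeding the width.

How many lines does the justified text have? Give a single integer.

Line 1: ['from', 'as', 'grass', 'black'] (min_width=19, slack=2)
Line 2: ['warm', 'calendar', 'milk'] (min_width=18, slack=3)
Line 3: ['sand', 'support', 'machine'] (min_width=20, slack=1)
Line 4: ['no', 'pepper', 'run', 'up'] (min_width=16, slack=5)
Line 5: ['python', 'is'] (min_width=9, slack=12)
Total lines: 5

Answer: 5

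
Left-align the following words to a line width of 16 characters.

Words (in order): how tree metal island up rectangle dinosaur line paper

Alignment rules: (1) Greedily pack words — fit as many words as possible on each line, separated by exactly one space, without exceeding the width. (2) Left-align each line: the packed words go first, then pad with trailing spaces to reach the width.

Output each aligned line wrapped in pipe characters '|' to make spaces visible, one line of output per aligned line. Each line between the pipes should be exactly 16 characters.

Answer: |how tree metal  |
|island up       |
|rectangle       |
|dinosaur line   |
|paper           |

Derivation:
Line 1: ['how', 'tree', 'metal'] (min_width=14, slack=2)
Line 2: ['island', 'up'] (min_width=9, slack=7)
Line 3: ['rectangle'] (min_width=9, slack=7)
Line 4: ['dinosaur', 'line'] (min_width=13, slack=3)
Line 5: ['paper'] (min_width=5, slack=11)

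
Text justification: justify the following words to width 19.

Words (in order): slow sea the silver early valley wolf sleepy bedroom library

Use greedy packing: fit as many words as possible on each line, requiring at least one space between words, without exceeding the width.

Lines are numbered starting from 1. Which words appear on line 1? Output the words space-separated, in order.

Answer: slow sea the silver

Derivation:
Line 1: ['slow', 'sea', 'the', 'silver'] (min_width=19, slack=0)
Line 2: ['early', 'valley', 'wolf'] (min_width=17, slack=2)
Line 3: ['sleepy', 'bedroom'] (min_width=14, slack=5)
Line 4: ['library'] (min_width=7, slack=12)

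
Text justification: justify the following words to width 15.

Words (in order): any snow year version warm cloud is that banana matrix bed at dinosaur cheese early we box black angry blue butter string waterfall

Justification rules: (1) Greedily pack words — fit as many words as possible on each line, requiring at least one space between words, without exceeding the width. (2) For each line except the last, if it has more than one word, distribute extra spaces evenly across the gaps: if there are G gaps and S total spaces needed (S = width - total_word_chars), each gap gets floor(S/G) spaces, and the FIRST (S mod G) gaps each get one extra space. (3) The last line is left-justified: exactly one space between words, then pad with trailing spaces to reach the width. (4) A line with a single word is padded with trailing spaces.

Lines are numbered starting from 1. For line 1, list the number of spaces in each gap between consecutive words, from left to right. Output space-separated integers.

Answer: 2 2

Derivation:
Line 1: ['any', 'snow', 'year'] (min_width=13, slack=2)
Line 2: ['version', 'warm'] (min_width=12, slack=3)
Line 3: ['cloud', 'is', 'that'] (min_width=13, slack=2)
Line 4: ['banana', 'matrix'] (min_width=13, slack=2)
Line 5: ['bed', 'at', 'dinosaur'] (min_width=15, slack=0)
Line 6: ['cheese', 'early', 'we'] (min_width=15, slack=0)
Line 7: ['box', 'black', 'angry'] (min_width=15, slack=0)
Line 8: ['blue', 'butter'] (min_width=11, slack=4)
Line 9: ['string'] (min_width=6, slack=9)
Line 10: ['waterfall'] (min_width=9, slack=6)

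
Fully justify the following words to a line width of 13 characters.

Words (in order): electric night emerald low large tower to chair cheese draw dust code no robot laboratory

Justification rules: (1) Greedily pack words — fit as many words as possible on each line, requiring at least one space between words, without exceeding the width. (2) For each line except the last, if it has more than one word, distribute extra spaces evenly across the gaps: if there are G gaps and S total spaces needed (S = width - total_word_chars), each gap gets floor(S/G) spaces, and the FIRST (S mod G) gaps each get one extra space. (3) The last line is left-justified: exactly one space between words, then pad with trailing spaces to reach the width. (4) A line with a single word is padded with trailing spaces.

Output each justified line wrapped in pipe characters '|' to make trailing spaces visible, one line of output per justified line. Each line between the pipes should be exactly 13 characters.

Answer: |electric     |
|night emerald|
|low     large|
|tower      to|
|chair  cheese|
|draw     dust|
|code no robot|
|laboratory   |

Derivation:
Line 1: ['electric'] (min_width=8, slack=5)
Line 2: ['night', 'emerald'] (min_width=13, slack=0)
Line 3: ['low', 'large'] (min_width=9, slack=4)
Line 4: ['tower', 'to'] (min_width=8, slack=5)
Line 5: ['chair', 'cheese'] (min_width=12, slack=1)
Line 6: ['draw', 'dust'] (min_width=9, slack=4)
Line 7: ['code', 'no', 'robot'] (min_width=13, slack=0)
Line 8: ['laboratory'] (min_width=10, slack=3)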